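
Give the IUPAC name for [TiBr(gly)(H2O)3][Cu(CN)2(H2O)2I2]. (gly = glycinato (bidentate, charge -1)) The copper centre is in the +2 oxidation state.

triaquabromo(glycinato)titanium(IV) diaquadicyanodiiodocuprate(II)

Both ions are complex: the cation is named first with the plain metal name, the anion second with the -ate form; each ion's ligands are alphabetised independently.
Cu is given as +2; the anion's ligand charges sum to -4, so the complex anion is 2−.
A 1:1 salt means the cation carries the equal and opposite charge, 2+.
Cation: ligand charges sum to -2; for the ion to be 2+, Ti = +4.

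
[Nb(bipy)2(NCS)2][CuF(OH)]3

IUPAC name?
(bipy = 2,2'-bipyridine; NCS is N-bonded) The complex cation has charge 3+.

The complex cation is given as 3+; its ligand charges sum to -2, so Nb = +5.
With 3 anions per cation, each anion must be 3/3 = 1−.
Anion: ligand charges sum to -2; for the ion to be 1−, Cu = +1.

bis(2,2'-bipyridine)diisothiocyanatoniobium(V) fluorohydroxocuprate(I)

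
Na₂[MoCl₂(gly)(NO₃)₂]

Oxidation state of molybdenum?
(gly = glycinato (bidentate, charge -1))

2 sodium outside the brackets (+1 each) → the complex ion is 2−.
Ligand charges: 2×Cl = -2; 1×gly = -1; 2×NO3 = -2; sum -5.
Mo + (-5) = 2− ⇒ Mo is +3.

+3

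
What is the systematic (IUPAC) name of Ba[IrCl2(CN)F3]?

barium dichlorocyanotrifluoroiridate(IV)

The 1 barium counter-ion carries a total charge of +2, so each complex ion is 2−.
Ligand charges: 2×chloro (-1 each), 1×cyano (-1 each), 3×fluoro (-1 each); total -6. So Ir + (-6) = 2−, giving Ir = +4.
Ligands are named alphabetically: chloro before cyano before fluoro.
The complex ion is anionic, so iridium takes the -ate form iridate(IV).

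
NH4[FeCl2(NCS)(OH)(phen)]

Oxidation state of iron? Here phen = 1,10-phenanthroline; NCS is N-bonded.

1 ammonium outside the brackets (+1 each) → the complex ion is 1−.
Ligand charges: 1×phen neutral; 1×NCS = -1; 2×Cl = -2; 1×OH = -1; sum -4.
Fe + (-4) = 1− ⇒ Fe is +3.

+3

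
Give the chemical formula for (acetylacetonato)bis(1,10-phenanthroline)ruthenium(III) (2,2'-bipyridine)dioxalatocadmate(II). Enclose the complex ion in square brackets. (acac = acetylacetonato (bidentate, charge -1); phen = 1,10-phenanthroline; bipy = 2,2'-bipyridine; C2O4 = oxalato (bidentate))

[Ru(acac)(phen)2][Cd(bipy)(C2O4)2]

Cation [Ru…]: ligand charges -1, Ru(III) ⇒ ion charge 2+.
Anion [Cd…]: ligand charges -4, Cd(II) ⇒ ion charge 2−.
One 2+ cation balances one 2− anion.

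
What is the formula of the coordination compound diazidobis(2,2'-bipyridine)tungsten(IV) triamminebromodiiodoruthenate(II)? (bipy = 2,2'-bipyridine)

[W(bipy)2(N3)2][RuBrI2(NH3)3]2

Cation [W…]: ligand charges -2, W(IV) ⇒ ion charge 2+.
Anion [Ru…]: ligand charges -3, Ru(II) ⇒ ion charge 1−.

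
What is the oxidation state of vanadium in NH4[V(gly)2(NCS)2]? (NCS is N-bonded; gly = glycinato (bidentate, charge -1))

1 ammonium outside the brackets (+1 each) → the complex ion is 1−.
Ligand charges: 2×NCS = -2; 2×gly = -2; sum -4.
V + (-4) = 1− ⇒ V is +3.

+3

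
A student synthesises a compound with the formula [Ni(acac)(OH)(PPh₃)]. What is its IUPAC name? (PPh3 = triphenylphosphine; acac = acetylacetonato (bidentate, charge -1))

There is no counter-ion, so the complex is neutral overall.
Ligand charges: 1×hydroxo (-1 each), 1×triphenylphosphine (neutral), 1×acetylacetonato (-1 each); total -2. So Ni + (-2) = 0, giving Ni = +2.
Ligands are named alphabetically: acetylacetonato before hydroxo before triphenylphosphine.

(acetylacetonato)hydroxo(triphenylphosphine)nickel(II)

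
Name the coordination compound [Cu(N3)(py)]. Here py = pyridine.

There is no counter-ion, so the complex is neutral overall.
Ligand charges: 1×pyridine (neutral), 1×azido (-1 each); total -1. So Cu + (-1) = 0, giving Cu = +1.
Ligands are named alphabetically: azido before pyridine.

azido(pyridine)copper(I)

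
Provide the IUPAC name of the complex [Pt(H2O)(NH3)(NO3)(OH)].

There is no counter-ion, so the complex is neutral overall.
Ligand charges: 1×ammine (neutral), 1×aqua (neutral), 1×nitrato (-1 each), 1×hydroxo (-1 each); total -2. So Pt + (-2) = 0, giving Pt = +2.
Ligands are named alphabetically: ammine before aqua before hydroxo before nitrato.

ammineaquahydroxonitratoplatinum(II)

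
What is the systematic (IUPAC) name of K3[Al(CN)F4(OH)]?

The 3 potassium counter-ions carry a total charge of +3, so each complex ion is 3−.
Ligand charges: 1×cyano (-1 each), 1×hydroxo (-1 each), 4×fluoro (-1 each); total -6. So Al + (-6) = 3−, giving Al = +3.
The complex ion is anionic, so aluminium takes the -ate form aluminate(III).

potassium cyanotetrafluorohydroxoaluminate(III)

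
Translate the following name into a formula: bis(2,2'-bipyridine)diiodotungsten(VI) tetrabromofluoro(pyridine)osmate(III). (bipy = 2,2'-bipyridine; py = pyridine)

Cation [W…]: ligand charges -2, W(VI) ⇒ ion charge 4+.
Anion [Os…]: ligand charges -5, Os(III) ⇒ ion charge 2−.
One 4+ cation requires 2 of the 2− anion.

[W(bipy)2I2][OsBr4F(py)]2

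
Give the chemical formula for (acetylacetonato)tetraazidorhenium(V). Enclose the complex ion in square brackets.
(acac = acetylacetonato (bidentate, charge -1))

[Re(acac)(N3)4]

Ligands: 1 acetylacetonato (acac, -1), 4 azido (N3, -1). Ligand charge sum = -5.
With Re in oxidation state +5, the complex ion is [Re...].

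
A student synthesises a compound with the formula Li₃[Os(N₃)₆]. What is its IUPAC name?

The 3 lithium counter-ions carry a total charge of +3, so each complex ion is 3−.
Ligand charges: 6×azido (-1 each); total -6. So Os + (-6) = 3−, giving Os = +3.
The complex ion is anionic, so osmium takes the -ate form osmate(III).

lithium hexaazidoosmate(III)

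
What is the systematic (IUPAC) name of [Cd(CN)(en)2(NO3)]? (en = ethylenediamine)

cyanobis(ethylenediamine)nitratocadmium(II)

There is no counter-ion, so the complex is neutral overall.
Ligand charges: 1×cyano (-1 each), 2×ethylenediamine (neutral), 1×nitrato (-1 each); total -2. So Cd + (-2) = 0, giving Cd = +2.
Ligands are named alphabetically: cyano before ethylenediamine before nitrato.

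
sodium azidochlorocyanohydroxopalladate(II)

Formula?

Ligands: 1 chloro (Cl, -1), 1 azido (N3, -1), 1 cyano (CN, -1), 1 hydroxo (OH, -1). Ligand charge sum = -4.
Charge balance with sodium (+1) requires 1 complex ion per 2 sodium.

Na2[PdCl(CN)(N3)(OH)]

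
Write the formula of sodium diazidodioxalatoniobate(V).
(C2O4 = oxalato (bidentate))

Na[Nb(C2O4)2(N3)2]

Ligands: 2 oxalato (C2O4, -2), 2 azido (N3, -1). Ligand charge sum = -6.
Charge balance with sodium (+1) requires 1 complex ion per 1 sodium.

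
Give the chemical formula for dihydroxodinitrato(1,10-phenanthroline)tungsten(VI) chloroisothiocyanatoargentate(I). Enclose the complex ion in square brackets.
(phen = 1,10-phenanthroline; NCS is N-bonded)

[W(NO3)2(OH)2(phen)][AgCl(NCS)]2

Cation [W…]: ligand charges -4, W(VI) ⇒ ion charge 2+.
Anion [Ag…]: ligand charges -2, Ag(I) ⇒ ion charge 1−.
One 2+ cation requires 2 of the 1− anion.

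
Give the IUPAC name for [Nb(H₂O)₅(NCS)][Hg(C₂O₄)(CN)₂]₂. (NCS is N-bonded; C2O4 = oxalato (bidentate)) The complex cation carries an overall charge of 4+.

The complex cation is given as 4+; its ligand charges sum to -1, so Nb = +5.
With 2 anions per cation, each anion must be 4/2 = 2−.
Anion: ligand charges sum to -4; for the ion to be 2−, Hg = +2.

pentaaquaisothiocyanatoniobium(V) dicyanooxalatomercurate(II)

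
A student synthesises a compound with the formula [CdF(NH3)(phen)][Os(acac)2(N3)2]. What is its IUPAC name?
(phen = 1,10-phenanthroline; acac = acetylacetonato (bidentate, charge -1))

amminefluoro(1,10-phenanthroline)cadmium(II) bis(acetylacetonato)diazidoosmate(III)

Cadmium is always +2 in its complexes; the cation's ligand charges sum to -1, so the complex cation is 1+.
A 1:1 salt means the anion carries the equal and opposite charge, 1−.
Anion: ligand charges sum to -4; for the ion to be 1−, Os = +3.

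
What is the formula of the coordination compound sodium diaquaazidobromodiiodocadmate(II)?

Na2[CdBr(H2O)2I2(N3)]

Ligands: 1 azido (N3, -1), 2 aqua (H2O, neutral), 1 bromo (Br, -1), 2 iodo (I, -1). Ligand charge sum = -4.
With Cd in oxidation state +2, the complex ion is [Cd...]^2−.
Charge balance with sodium (+1) requires 1 complex ion per 2 sodium.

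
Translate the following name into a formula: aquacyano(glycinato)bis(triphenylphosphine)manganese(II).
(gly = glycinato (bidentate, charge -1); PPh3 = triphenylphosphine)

Ligands: 1 glycinato (gly, -1), 2 triphenylphosphine (PPh3, neutral), 1 cyano (CN, -1), 1 aqua (H2O, neutral). Ligand charge sum = -2.
With Mn in oxidation state +2, the complex ion is [Mn...].

[Mn(CN)(gly)(H2O)(PPh3)2]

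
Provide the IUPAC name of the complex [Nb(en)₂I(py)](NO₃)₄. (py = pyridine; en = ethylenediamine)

The 4 nitrate counter-ions carry a total charge of -4, so each complex ion is 4+.
Ligand charges: 1×pyridine (neutral), 1×iodo (-1 each), 2×ethylenediamine (neutral); total -1. So Nb + (-1) = 4+, giving Nb = +5.
Ligands are named alphabetically: ethylenediamine before iodo before pyridine.

bis(ethylenediamine)iodo(pyridine)niobium(V) nitrate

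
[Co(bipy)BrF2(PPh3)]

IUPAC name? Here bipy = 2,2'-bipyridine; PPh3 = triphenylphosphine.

There is no counter-ion, so the complex is neutral overall.
Ligand charges: 1×bromo (-1 each), 1×2,2'-bipyridine (neutral), 2×fluoro (-1 each), 1×triphenylphosphine (neutral); total -3. So Co + (-3) = 0, giving Co = +3.
Ligands are named alphabetically: bipyridine before bromo before fluoro before triphenylphosphine.

(2,2'-bipyridine)bromodifluoro(triphenylphosphine)cobalt(III)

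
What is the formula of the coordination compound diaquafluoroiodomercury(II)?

[HgF(H2O)2I]

Ligands: 1 iodo (I, -1), 2 aqua (H2O, neutral), 1 fluoro (F, -1). Ligand charge sum = -2.
With Hg in oxidation state +2, the complex ion is [Hg...].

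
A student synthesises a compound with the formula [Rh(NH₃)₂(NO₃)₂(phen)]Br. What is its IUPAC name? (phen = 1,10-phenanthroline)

The 1 bromide counter-ion carries a total charge of -1, so each complex ion is 1+.
Ligand charges: 1×1,10-phenanthroline (neutral), 2×nitrato (-1 each), 2×ammine (neutral); total -2. So Rh + (-2) = 1+, giving Rh = +3.
Ligands are named alphabetically: ammine before nitrato before phenanthroline.

diamminedinitrato(1,10-phenanthroline)rhodium(III) bromide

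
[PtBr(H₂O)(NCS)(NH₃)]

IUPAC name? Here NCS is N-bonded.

There is no counter-ion, so the complex is neutral overall.
Ligand charges: 1×isothiocyanato (-1 each), 1×ammine (neutral), 1×aqua (neutral), 1×bromo (-1 each); total -2. So Pt + (-2) = 0, giving Pt = +2.
Ligands are named alphabetically: ammine before aqua before bromo before isothiocyanato.

ammineaquabromoisothiocyanatoplatinum(II)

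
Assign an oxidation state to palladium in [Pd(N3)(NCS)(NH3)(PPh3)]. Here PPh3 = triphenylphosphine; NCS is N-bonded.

+2

No counter-ion: the bracketed complex is neutral.
Ligand charges: 1×N3 = -1; 1×PPh3 neutral; 1×NH3 neutral; 1×NCS = -1; sum -2.
Pd + (-2) = 0 ⇒ Pd is +2.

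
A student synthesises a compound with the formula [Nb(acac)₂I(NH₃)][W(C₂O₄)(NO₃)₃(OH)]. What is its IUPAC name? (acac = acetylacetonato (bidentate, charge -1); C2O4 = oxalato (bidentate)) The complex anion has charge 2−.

bis(acetylacetonato)ammineiodoniobium(V) hydroxotrinitratooxalatotungstate(IV)

Both ions are complex: the cation is named first with the plain metal name, the anion second with the -ate form; each ion's ligands are alphabetised independently.
The complex anion is given as 2−; its ligand charges sum to -6, so W = +4.
A 1:1 salt means the cation carries the equal and opposite charge, 2+.
Cation: ligand charges sum to -3; for the ion to be 2+, Nb = +5.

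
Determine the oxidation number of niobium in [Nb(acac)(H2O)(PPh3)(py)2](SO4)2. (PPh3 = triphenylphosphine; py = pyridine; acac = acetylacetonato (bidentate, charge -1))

+5

2 sulfate outside the brackets (-2 each) → the complex ion is 4+.
Ligand charges: 1×PPh3 neutral; 1×H2O neutral; 2×py neutral; 1×acac = -1; sum -1.
Nb + (-1) = 4+ ⇒ Nb is +5.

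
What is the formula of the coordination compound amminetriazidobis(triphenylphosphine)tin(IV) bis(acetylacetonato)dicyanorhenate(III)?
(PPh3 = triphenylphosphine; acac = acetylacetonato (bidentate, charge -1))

Cation [Sn…]: ligand charges -3, Sn(IV) ⇒ ion charge 1+.
Anion [Re…]: ligand charges -4, Re(III) ⇒ ion charge 1−.

[Sn(N3)3(NH3)(PPh3)2][Re(acac)2(CN)2]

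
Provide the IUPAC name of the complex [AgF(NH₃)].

amminefluorosilver(I)

There is no counter-ion, so the complex is neutral overall.
Ligand charges: 1×fluoro (-1 each), 1×ammine (neutral); total -1. So Ag + (-1) = 0, giving Ag = +1.
Ligands are named alphabetically: ammine before fluoro.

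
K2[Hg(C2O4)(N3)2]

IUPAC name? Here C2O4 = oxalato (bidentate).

potassium diazidooxalatomercurate(II)

The 2 potassium counter-ions carry a total charge of +2, so each complex ion is 2−.
Ligand charges: 1×oxalato (-2 each), 2×azido (-1 each); total -4. So Hg + (-4) = 2−, giving Hg = +2.
The complex ion is anionic, so mercury takes the -ate form mercurate(II).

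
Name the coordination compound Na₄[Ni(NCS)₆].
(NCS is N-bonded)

sodium hexaisothiocyanatonickelate(II)

The 4 sodium counter-ions carry a total charge of +4, so each complex ion is 4−.
Ligand charges: 6×isothiocyanato (-1 each); total -6. So Ni + (-6) = 4−, giving Ni = +2.
The complex ion is anionic, so nickel takes the -ate form nickelate(II).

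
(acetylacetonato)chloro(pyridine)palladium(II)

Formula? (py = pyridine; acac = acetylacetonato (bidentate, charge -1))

[Pd(acac)Cl(py)]

Ligands: 1 chloro (Cl, -1), 1 pyridine (py, neutral), 1 acetylacetonato (acac, -1). Ligand charge sum = -2.
With Pd in oxidation state +2, the complex ion is [Pd...].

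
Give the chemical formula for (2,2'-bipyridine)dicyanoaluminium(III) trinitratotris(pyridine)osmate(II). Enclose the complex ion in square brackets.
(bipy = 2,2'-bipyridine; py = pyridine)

Cation [Al…]: ligand charges -2, Al(III) ⇒ ion charge 1+.
Anion [Os…]: ligand charges -3, Os(II) ⇒ ion charge 1−.
One 1+ cation balances one 1− anion.

[Al(bipy)(CN)2][Os(NO3)3(py)3]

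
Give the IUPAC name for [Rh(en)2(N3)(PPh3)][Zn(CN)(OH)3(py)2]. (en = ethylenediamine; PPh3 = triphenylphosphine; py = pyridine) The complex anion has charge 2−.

The complex anion is given as 2−; its ligand charges sum to -4, so Zn = +2.
A 1:1 salt means the cation carries the equal and opposite charge, 2+.
Cation: ligand charges sum to -1; for the ion to be 2+, Rh = +3.

azidobis(ethylenediamine)(triphenylphosphine)rhodium(III) cyanotrihydroxobis(pyridine)zincate(II)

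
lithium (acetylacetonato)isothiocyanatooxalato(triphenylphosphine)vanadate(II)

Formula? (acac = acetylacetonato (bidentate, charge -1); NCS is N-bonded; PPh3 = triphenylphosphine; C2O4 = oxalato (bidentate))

Li2[V(acac)(C2O4)(NCS)(PPh3)]

Ligands: 1 acetylacetonato (acac, -1), 1 isothiocyanato (NCS, -1), 1 triphenylphosphine (PPh3, neutral), 1 oxalato (C2O4, -2). Ligand charge sum = -4.
Charge balance with lithium (+1) requires 1 complex ion per 2 lithium.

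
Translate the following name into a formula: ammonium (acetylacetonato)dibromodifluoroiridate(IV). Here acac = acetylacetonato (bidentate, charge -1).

Ligands: 1 acetylacetonato (acac, -1), 2 fluoro (F, -1), 2 bromo (Br, -1). Ligand charge sum = -5.
Charge balance with ammonium (+1) requires 1 complex ion per 1 ammonium.

NH4[Ir(acac)Br2F2]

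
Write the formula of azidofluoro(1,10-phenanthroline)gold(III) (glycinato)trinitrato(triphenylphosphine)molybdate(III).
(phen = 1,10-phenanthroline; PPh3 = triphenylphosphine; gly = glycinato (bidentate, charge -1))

Cation [Au…]: ligand charges -2, Au(III) ⇒ ion charge 1+.
Anion [Mo…]: ligand charges -4, Mo(III) ⇒ ion charge 1−.

[AuF(N3)(phen)][Mo(gly)(NO3)3(PPh3)]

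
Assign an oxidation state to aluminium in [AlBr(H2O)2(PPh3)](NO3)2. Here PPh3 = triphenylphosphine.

2 nitrate outside the brackets (-1 each) → the complex ion is 2+.
Ligand charges: 1×PPh3 neutral; 2×H2O neutral; 1×Br = -1; sum -1.
Al + (-1) = 2+ ⇒ Al is +3.

+3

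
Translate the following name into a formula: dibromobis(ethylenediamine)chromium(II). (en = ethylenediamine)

Ligands: 2 ethylenediamine (en, neutral), 2 bromo (Br, -1). Ligand charge sum = -2.
With Cr in oxidation state +2, the complex ion is [Cr...].

[CrBr2(en)2]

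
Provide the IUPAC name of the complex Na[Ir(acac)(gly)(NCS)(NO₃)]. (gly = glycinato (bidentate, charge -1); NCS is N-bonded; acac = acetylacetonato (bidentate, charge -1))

The 1 sodium counter-ion carries a total charge of +1, so each complex ion is 1−.
Ligand charges: 1×glycinato (-1 each), 1×nitrato (-1 each), 1×isothiocyanato (-1 each), 1×acetylacetonato (-1 each); total -4. So Ir + (-4) = 1−, giving Ir = +3.
The complex ion is anionic, so iridium takes the -ate form iridate(III).

sodium (acetylacetonato)(glycinato)isothiocyanatonitratoiridate(III)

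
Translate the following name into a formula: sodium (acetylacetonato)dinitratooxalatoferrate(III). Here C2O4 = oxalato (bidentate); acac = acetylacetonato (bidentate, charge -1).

Ligands: 1 oxalato (C2O4, -2), 2 nitrato (NO3, -1), 1 acetylacetonato (acac, -1). Ligand charge sum = -5.
Charge balance with sodium (+1) requires 1 complex ion per 2 sodium.

Na2[Fe(acac)(C2O4)(NO3)2]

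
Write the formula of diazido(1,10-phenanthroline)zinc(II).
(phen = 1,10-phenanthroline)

[Zn(N3)2(phen)]

Ligands: 2 azido (N3, -1), 1 1,10-phenanthroline (phen, neutral). Ligand charge sum = -2.
With Zn in oxidation state +2, the complex ion is [Zn...].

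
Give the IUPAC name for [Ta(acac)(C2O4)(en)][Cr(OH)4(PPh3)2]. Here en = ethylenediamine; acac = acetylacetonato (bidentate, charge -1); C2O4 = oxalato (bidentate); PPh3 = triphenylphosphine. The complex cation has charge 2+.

Both ions are complex: the cation is named first with the plain metal name, the anion second with the -ate form; each ion's ligands are alphabetised independently.
The complex cation is given as 2+; its ligand charges sum to -3, so Ta = +5.
A 1:1 salt means the anion carries the equal and opposite charge, 2−.
Anion: ligand charges sum to -4; for the ion to be 2−, Cr = +2.

(acetylacetonato)(ethylenediamine)oxalatotantalum(V) tetrahydroxobis(triphenylphosphine)chromate(II)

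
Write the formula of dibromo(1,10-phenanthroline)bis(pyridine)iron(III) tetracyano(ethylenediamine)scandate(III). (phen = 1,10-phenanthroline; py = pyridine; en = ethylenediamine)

Cation [Fe…]: ligand charges -2, Fe(III) ⇒ ion charge 1+.
Anion [Sc…]: ligand charges -4, Sc(III) ⇒ ion charge 1−.

[FeBr2(phen)(py)2][Sc(CN)4(en)]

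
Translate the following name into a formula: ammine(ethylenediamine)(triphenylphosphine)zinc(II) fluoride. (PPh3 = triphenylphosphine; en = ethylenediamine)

Ligands: 1 triphenylphosphine (PPh3, neutral), 1 ammine (NH3, neutral), 1 ethylenediamine (en, neutral). Ligand charge sum = 0.
With Zn in oxidation state +2, the complex ion is [Zn...]^2+.
Charge balance with fluoride (-1) requires 1 complex ion per 2 fluoride.

[Zn(en)(NH3)(PPh3)]F2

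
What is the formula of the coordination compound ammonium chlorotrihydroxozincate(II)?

Ligands: 3 hydroxo (OH, -1), 1 chloro (Cl, -1). Ligand charge sum = -4.
With Zn in oxidation state +2, the complex ion is [Zn...]^2−.
Charge balance with ammonium (+1) requires 1 complex ion per 2 ammonium.

(NH4)2[ZnCl(OH)3]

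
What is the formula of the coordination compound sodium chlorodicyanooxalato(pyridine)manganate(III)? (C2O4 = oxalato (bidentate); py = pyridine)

Ligands: 1 oxalato (C2O4, -2), 2 cyano (CN, -1), 1 chloro (Cl, -1), 1 pyridine (py, neutral). Ligand charge sum = -5.
With Mn in oxidation state +3, the complex ion is [Mn...]^2−.
Charge balance with sodium (+1) requires 1 complex ion per 2 sodium.

Na2[Mn(C2O4)Cl(CN)2(py)]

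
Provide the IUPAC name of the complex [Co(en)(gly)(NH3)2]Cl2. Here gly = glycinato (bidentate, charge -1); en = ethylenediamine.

diammine(ethylenediamine)(glycinato)cobalt(III) chloride

The 2 chloride counter-ions carry a total charge of -2, so each complex ion is 2+.
Ligand charges: 1×glycinato (-1 each), 2×ammine (neutral), 1×ethylenediamine (neutral); total -1. So Co + (-1) = 2+, giving Co = +3.
Ligands are named alphabetically: ammine before ethylenediamine before glycinato.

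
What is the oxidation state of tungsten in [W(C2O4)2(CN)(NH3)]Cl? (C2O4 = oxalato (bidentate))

1 chloride outside the brackets (-1 each) → the complex ion is 1+.
Ligand charges: 2×C2O4 = -4; 1×NH3 neutral; 1×CN = -1; sum -5.
W + (-5) = 1+ ⇒ W is +6.

+6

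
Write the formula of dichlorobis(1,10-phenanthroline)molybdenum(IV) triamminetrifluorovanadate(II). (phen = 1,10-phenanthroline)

[MoCl2(phen)2][VF3(NH3)3]2

Cation [Mo…]: ligand charges -2, Mo(IV) ⇒ ion charge 2+.
Anion [V…]: ligand charges -3, V(II) ⇒ ion charge 1−.
One 2+ cation requires 2 of the 1− anion.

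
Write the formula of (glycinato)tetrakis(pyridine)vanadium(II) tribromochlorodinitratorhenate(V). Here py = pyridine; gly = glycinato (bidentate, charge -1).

Cation [V…]: ligand charges -1, V(II) ⇒ ion charge 1+.
Anion [Re…]: ligand charges -6, Re(V) ⇒ ion charge 1−.
One 1+ cation balances one 1− anion.

[V(gly)(py)4][ReBr3Cl(NO3)2]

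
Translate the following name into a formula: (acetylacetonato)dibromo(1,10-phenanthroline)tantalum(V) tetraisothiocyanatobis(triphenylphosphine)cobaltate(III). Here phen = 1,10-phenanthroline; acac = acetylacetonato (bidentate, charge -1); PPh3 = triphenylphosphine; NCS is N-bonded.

[Ta(acac)Br2(phen)][Co(NCS)4(PPh3)2]2

Cation [Ta…]: ligand charges -3, Ta(V) ⇒ ion charge 2+.
Anion [Co…]: ligand charges -4, Co(III) ⇒ ion charge 1−.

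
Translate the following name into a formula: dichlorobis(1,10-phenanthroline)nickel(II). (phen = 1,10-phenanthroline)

Ligands: 2 chloro (Cl, -1), 2 1,10-phenanthroline (phen, neutral). Ligand charge sum = -2.
With Ni in oxidation state +2, the complex ion is [Ni...].

[NiCl2(phen)2]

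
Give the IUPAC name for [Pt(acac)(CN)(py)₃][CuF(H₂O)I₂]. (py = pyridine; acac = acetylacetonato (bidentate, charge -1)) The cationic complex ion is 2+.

The complex cation is given as 2+; its ligand charges sum to -2, so Pt = +4.
A 1:1 salt means the anion carries the equal and opposite charge, 2−.
Anion: ligand charges sum to -3; for the ion to be 2−, Cu = +1.

(acetylacetonato)cyanotris(pyridine)platinum(IV) aquafluorodiiodocuprate(I)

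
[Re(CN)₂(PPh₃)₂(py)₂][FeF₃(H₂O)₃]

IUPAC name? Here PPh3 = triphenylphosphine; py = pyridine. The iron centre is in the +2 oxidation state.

dicyanobis(pyridine)bis(triphenylphosphine)rhenium(III) triaquatrifluoroferrate(II)

Both ions are complex: the cation is named first with the plain metal name, the anion second with the -ate form; each ion's ligands are alphabetised independently.
Fe is given as +2; the anion's ligand charges sum to -3, so the complex anion is 1−.
A 1:1 salt means the cation carries the equal and opposite charge, 1+.
Cation: ligand charges sum to -2; for the ion to be 1+, Re = +3.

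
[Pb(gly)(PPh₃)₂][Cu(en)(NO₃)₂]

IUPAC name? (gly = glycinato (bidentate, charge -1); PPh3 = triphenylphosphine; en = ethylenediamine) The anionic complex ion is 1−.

(glycinato)bis(triphenylphosphine)lead(II) (ethylenediamine)dinitratocuprate(I)

The complex anion is given as 1−; its ligand charges sum to -2, so Cu = +1.
A 1:1 salt means the cation carries the equal and opposite charge, 1+.
Cation: ligand charges sum to -1; for the ion to be 1+, Pb = +2.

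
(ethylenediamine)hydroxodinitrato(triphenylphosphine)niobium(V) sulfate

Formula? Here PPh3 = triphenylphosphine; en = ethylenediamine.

[Nb(en)(NO3)2(OH)(PPh3)]SO4

Ligands: 2 nitrato (NO3, -1), 1 triphenylphosphine (PPh3, neutral), 1 hydroxo (OH, -1), 1 ethylenediamine (en, neutral). Ligand charge sum = -3.
With Nb in oxidation state +5, the complex ion is [Nb...]^2+.
Charge balance with sulfate (-2) requires 1 complex ion per 1 sulfate.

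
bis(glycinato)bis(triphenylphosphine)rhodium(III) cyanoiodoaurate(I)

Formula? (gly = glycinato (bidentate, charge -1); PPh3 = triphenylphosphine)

[Rh(gly)2(PPh3)2][Au(CN)I]

Cation [Rh…]: ligand charges -2, Rh(III) ⇒ ion charge 1+.
Anion [Au…]: ligand charges -2, Au(I) ⇒ ion charge 1−.
One 1+ cation balances one 1− anion.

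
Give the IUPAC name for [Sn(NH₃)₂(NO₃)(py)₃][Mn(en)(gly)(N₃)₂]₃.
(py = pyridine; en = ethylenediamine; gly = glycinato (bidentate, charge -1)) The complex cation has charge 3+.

diamminenitratotris(pyridine)tin(IV) diazido(ethylenediamine)(glycinato)manganate(II)

Both ions are complex: the cation is named first with the plain metal name, the anion second with the -ate form; each ion's ligands are alphabetised independently.
The complex cation is given as 3+; its ligand charges sum to -1, so Sn = +4.
With 3 anions per cation, each anion must be 3/3 = 1−.
Anion: ligand charges sum to -3; for the ion to be 1−, Mn = +2.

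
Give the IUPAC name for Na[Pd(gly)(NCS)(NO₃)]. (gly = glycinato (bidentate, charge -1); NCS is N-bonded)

sodium (glycinato)isothiocyanatonitratopalladate(II)

The 1 sodium counter-ion carries a total charge of +1, so each complex ion is 1−.
Ligand charges: 1×glycinato (-1 each), 1×isothiocyanato (-1 each), 1×nitrato (-1 each); total -3. So Pd + (-3) = 1−, giving Pd = +2.
Ligands are named alphabetically: glycinato before isothiocyanato before nitrato.
The complex ion is anionic, so palladium takes the -ate form palladate(II).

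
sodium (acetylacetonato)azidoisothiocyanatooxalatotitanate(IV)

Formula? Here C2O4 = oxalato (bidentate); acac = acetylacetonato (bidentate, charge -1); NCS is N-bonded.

Na[Ti(acac)(C2O4)(N3)(NCS)]

Ligands: 1 oxalato (C2O4, -2), 1 azido (N3, -1), 1 acetylacetonato (acac, -1), 1 isothiocyanato (NCS, -1). Ligand charge sum = -5.
With Ti in oxidation state +4, the complex ion is [Ti...]^1−.
Charge balance with sodium (+1) requires 1 complex ion per 1 sodium.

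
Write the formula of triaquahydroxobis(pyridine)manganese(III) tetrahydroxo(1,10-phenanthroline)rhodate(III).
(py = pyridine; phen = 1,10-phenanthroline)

[Mn(H2O)3(OH)(py)2][Rh(OH)4(phen)]2

Cation [Mn…]: ligand charges -1, Mn(III) ⇒ ion charge 2+.
Anion [Rh…]: ligand charges -4, Rh(III) ⇒ ion charge 1−.
One 2+ cation requires 2 of the 1− anion.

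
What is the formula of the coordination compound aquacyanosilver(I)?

[Ag(CN)(H2O)]

Ligands: 1 aqua (H2O, neutral), 1 cyano (CN, -1). Ligand charge sum = -1.
With Ag in oxidation state +1, the complex ion is [Ag...].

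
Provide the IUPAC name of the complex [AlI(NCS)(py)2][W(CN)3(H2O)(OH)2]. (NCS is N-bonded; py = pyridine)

iodoisothiocyanatobis(pyridine)aluminium(III) aquatricyanodihydroxotungstate(IV)

Aluminium is always +3 in its complexes; the cation's ligand charges sum to -2, so the complex cation is 1+.
A 1:1 salt means the anion carries the equal and opposite charge, 1−.
Anion: ligand charges sum to -5; for the ion to be 1−, W = +4.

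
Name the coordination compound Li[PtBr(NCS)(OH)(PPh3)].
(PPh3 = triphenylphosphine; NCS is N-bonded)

lithium bromohydroxoisothiocyanato(triphenylphosphine)platinate(II)

The 1 lithium counter-ion carries a total charge of +1, so each complex ion is 1−.
Ligand charges: 1×bromo (-1 each), 1×hydroxo (-1 each), 1×triphenylphosphine (neutral), 1×isothiocyanato (-1 each); total -3. So Pt + (-3) = 1−, giving Pt = +2.
Ligands are named alphabetically: bromo before hydroxo before isothiocyanato before triphenylphosphine.
The complex ion is anionic, so platinum takes the -ate form platinate(II).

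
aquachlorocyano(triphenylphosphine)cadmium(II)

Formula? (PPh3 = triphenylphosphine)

Ligands: 1 aqua (H2O, neutral), 1 cyano (CN, -1), 1 triphenylphosphine (PPh3, neutral), 1 chloro (Cl, -1). Ligand charge sum = -2.
With Cd in oxidation state +2, the complex ion is [Cd...].

[CdCl(CN)(H2O)(PPh3)]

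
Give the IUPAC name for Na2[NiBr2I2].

sodium dibromodiiodonickelate(II)

The 2 sodium counter-ions carry a total charge of +2, so each complex ion is 2−.
Ligand charges: 2×bromo (-1 each), 2×iodo (-1 each); total -4. So Ni + (-4) = 2−, giving Ni = +2.
The complex ion is anionic, so nickel takes the -ate form nickelate(II).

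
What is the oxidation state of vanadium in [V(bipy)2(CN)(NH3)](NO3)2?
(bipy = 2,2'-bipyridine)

+3

2 nitrate outside the brackets (-1 each) → the complex ion is 2+.
Ligand charges: 1×CN = -1; 2×bipy neutral; 1×NH3 neutral; sum -1.
V + (-1) = 2+ ⇒ V is +3.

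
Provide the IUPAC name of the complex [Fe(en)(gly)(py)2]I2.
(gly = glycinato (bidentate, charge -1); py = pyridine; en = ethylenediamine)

(ethylenediamine)(glycinato)bis(pyridine)iron(III) iodide

The 2 iodide counter-ions carry a total charge of -2, so each complex ion is 2+.
Ligand charges: 1×glycinato (-1 each), 2×pyridine (neutral), 1×ethylenediamine (neutral); total -1. So Fe + (-1) = 2+, giving Fe = +3.
Ligands are named alphabetically: ethylenediamine before glycinato before pyridine.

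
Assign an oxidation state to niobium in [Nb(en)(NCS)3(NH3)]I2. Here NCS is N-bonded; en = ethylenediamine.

+5

2 iodide outside the brackets (-1 each) → the complex ion is 2+.
Ligand charges: 1×NH3 neutral; 3×NCS = -3; 1×en neutral; sum -3.
Nb + (-3) = 2+ ⇒ Nb is +5.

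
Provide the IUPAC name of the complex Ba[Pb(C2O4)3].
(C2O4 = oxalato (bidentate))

barium trioxalatoplumbate(IV)

The 1 barium counter-ion carries a total charge of +2, so each complex ion is 2−.
Ligand charges: 3×oxalato (-2 each); total -6. So Pb + (-6) = 2−, giving Pb = +4.
The complex ion is anionic, so lead takes the -ate form plumbate(IV).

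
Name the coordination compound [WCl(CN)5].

chloropentacyanotungsten(VI)

There is no counter-ion, so the complex is neutral overall.
Ligand charges: 1×chloro (-1 each), 5×cyano (-1 each); total -6. So W + (-6) = 0, giving W = +6.
Ligands are named alphabetically: chloro before cyano.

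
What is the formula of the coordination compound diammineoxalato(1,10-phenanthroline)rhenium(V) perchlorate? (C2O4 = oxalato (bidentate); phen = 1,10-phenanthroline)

[Re(C2O4)(NH3)2(phen)](ClO4)3

Ligands: 1 oxalato (C2O4, -2), 1 1,10-phenanthroline (phen, neutral), 2 ammine (NH3, neutral). Ligand charge sum = -2.
With Re in oxidation state +5, the complex ion is [Re...]^3+.
Charge balance with perchlorate (-1) requires 1 complex ion per 3 perchlorate.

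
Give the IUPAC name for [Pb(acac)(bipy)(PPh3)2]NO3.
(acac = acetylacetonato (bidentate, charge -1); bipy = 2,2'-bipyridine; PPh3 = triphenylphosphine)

(acetylacetonato)(2,2'-bipyridine)bis(triphenylphosphine)lead(II) nitrate

The 1 nitrate counter-ion carries a total charge of -1, so each complex ion is 1+.
Ligand charges: 1×acetylacetonato (-1 each), 1×2,2'-bipyridine (neutral), 2×triphenylphosphine (neutral); total -1. So Pb + (-1) = 1+, giving Pb = +2.
Ligands are named alphabetically: acetylacetonato before bipyridine before triphenylphosphine.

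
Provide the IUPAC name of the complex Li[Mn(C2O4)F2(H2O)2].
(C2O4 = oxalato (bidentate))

The 1 lithium counter-ion carries a total charge of +1, so each complex ion is 1−.
Ligand charges: 2×aqua (neutral), 2×fluoro (-1 each), 1×oxalato (-2 each); total -4. So Mn + (-4) = 1−, giving Mn = +3.
Ligands are named alphabetically: aqua before fluoro before oxalato.
The complex ion is anionic, so manganese takes the -ate form manganate(III).

lithium diaquadifluorooxalatomanganate(III)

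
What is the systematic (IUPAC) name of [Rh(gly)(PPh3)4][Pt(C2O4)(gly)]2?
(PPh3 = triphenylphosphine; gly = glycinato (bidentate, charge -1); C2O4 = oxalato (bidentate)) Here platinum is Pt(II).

Both ions are complex: the cation is named first with the plain metal name, the anion second with the -ate form; each ion's ligands are alphabetised independently.
Pt is given as +2; the anion's ligand charges sum to -3, so the complex anion is 1−.
With 2 anions per cation, the cation must be 2×1 = 2+.
Cation: ligand charges sum to -1; for the ion to be 2+, Rh = +3.

(glycinato)tetrakis(triphenylphosphine)rhodium(III) (glycinato)oxalatoplatinate(II)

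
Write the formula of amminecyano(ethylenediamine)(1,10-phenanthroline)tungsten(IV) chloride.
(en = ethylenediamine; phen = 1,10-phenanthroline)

Ligands: 1 cyano (CN, -1), 1 ethylenediamine (en, neutral), 1 ammine (NH3, neutral), 1 1,10-phenanthroline (phen, neutral). Ligand charge sum = -1.
With W in oxidation state +4, the complex ion is [W...]^3+.
Charge balance with chloride (-1) requires 1 complex ion per 3 chloride.

[W(CN)(en)(NH3)(phen)]Cl3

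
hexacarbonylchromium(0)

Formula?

[Cr(CO)6]

Ligands: 6 carbonyl (CO, neutral). Ligand charge sum = 0.
With Cr in oxidation state 0, the complex ion is [Cr...].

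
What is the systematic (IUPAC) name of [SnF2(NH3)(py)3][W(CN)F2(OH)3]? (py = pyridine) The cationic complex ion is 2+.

Both ions are complex: the cation is named first with the plain metal name, the anion second with the -ate form; each ion's ligands are alphabetised independently.
The complex cation is given as 2+; its ligand charges sum to -2, so Sn = +4.
A 1:1 salt means the anion carries the equal and opposite charge, 2−.
Anion: ligand charges sum to -6; for the ion to be 2−, W = +4.

amminedifluorotris(pyridine)tin(IV) cyanodifluorotrihydroxotungstate(IV)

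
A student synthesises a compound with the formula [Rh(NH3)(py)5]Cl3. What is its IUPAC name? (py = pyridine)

amminepentakis(pyridine)rhodium(III) chloride

The 3 chloride counter-ions carry a total charge of -3, so each complex ion is 3+.
Ligand charges: 5×pyridine (neutral), 1×ammine (neutral); total 0. So Rh + (0) = 3+, giving Rh = +3.
Ligands are named alphabetically: ammine before pyridine.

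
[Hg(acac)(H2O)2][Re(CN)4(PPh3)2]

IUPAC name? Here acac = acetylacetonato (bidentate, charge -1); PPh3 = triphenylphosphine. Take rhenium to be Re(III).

(acetylacetonato)diaquamercury(II) tetracyanobis(triphenylphosphine)rhenate(III)

Both ions are complex: the cation is named first with the plain metal name, the anion second with the -ate form; each ion's ligands are alphabetised independently.
Re is given as +3; the anion's ligand charges sum to -4, so the complex anion is 1−.
A 1:1 salt means the cation carries the equal and opposite charge, 1+.
Cation: ligand charges sum to -1; for the ion to be 1+, Hg = +2.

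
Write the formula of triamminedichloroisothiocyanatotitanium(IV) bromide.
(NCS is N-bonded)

[TiCl2(NCS)(NH3)3]Br

Ligands: 2 chloro (Cl, -1), 1 isothiocyanato (NCS, -1), 3 ammine (NH3, neutral). Ligand charge sum = -3.
Charge balance with bromide (-1) requires 1 complex ion per 1 bromide.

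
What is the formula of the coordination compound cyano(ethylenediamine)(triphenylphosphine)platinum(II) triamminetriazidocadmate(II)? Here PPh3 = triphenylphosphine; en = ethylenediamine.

[Pt(CN)(en)(PPh3)][Cd(N3)3(NH3)3]

Cation [Pt…]: ligand charges -1, Pt(II) ⇒ ion charge 1+.
Anion [Cd…]: ligand charges -3, Cd(II) ⇒ ion charge 1−.
One 1+ cation balances one 1− anion.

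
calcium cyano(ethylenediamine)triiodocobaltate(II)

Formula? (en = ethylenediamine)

Ligands: 3 iodo (I, -1), 1 ethylenediamine (en, neutral), 1 cyano (CN, -1). Ligand charge sum = -4.
With Co in oxidation state +2, the complex ion is [Co...]^2−.
Charge balance with calcium (+2) requires 1 complex ion per 1 calcium.

Ca[Co(CN)(en)I3]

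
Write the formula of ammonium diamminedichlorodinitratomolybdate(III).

Ligands: 2 ammine (NH3, neutral), 2 nitrato (NO3, -1), 2 chloro (Cl, -1). Ligand charge sum = -4.
Charge balance with ammonium (+1) requires 1 complex ion per 1 ammonium.

NH4[MoCl2(NH3)2(NO3)2]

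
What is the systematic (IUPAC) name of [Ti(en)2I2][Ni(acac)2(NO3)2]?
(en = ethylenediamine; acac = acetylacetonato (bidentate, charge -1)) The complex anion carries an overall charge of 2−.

The complex anion is given as 2−; its ligand charges sum to -4, so Ni = +2.
A 1:1 salt means the cation carries the equal and opposite charge, 2+.
Cation: ligand charges sum to -2; for the ion to be 2+, Ti = +4.

bis(ethylenediamine)diiodotitanium(IV) bis(acetylacetonato)dinitratonickelate(II)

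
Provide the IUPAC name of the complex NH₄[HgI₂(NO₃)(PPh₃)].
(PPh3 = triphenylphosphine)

ammonium diiodonitrato(triphenylphosphine)mercurate(II)

The 1 ammonium counter-ion carries a total charge of +1, so each complex ion is 1−.
Ligand charges: 1×triphenylphosphine (neutral), 1×nitrato (-1 each), 2×iodo (-1 each); total -3. So Hg + (-3) = 1−, giving Hg = +2.
The complex ion is anionic, so mercury takes the -ate form mercurate(II).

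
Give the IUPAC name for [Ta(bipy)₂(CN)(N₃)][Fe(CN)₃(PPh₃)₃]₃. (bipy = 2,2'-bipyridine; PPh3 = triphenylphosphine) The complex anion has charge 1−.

The complex anion is given as 1−; its ligand charges sum to -3, so Fe = +2.
With 3 anions per cation, the cation must be 3×1 = 3+.
Cation: ligand charges sum to -2; for the ion to be 3+, Ta = +5.

azidobis(2,2'-bipyridine)cyanotantalum(V) tricyanotris(triphenylphosphine)ferrate(II)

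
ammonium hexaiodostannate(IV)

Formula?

Ligands: 6 iodo (I, -1). Ligand charge sum = -6.
With Sn in oxidation state +4, the complex ion is [Sn...]^2−.
Charge balance with ammonium (+1) requires 1 complex ion per 2 ammonium.

(NH4)2[SnI6]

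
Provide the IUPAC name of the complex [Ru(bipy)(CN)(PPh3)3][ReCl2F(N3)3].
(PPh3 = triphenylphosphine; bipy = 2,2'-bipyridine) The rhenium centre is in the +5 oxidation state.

(2,2'-bipyridine)cyanotris(triphenylphosphine)ruthenium(II) triazidodichlorofluororhenate(V)

Both ions are complex: the cation is named first with the plain metal name, the anion second with the -ate form; each ion's ligands are alphabetised independently.
Re is given as +5; the anion's ligand charges sum to -6, so the complex anion is 1−.
A 1:1 salt means the cation carries the equal and opposite charge, 1+.
Cation: ligand charges sum to -1; for the ion to be 1+, Ru = +2.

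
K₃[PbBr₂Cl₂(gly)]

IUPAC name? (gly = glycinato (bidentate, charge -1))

potassium dibromodichloro(glycinato)plumbate(II)

The 3 potassium counter-ions carry a total charge of +3, so each complex ion is 3−.
Ligand charges: 2×chloro (-1 each), 1×glycinato (-1 each), 2×bromo (-1 each); total -5. So Pb + (-5) = 3−, giving Pb = +2.
The complex ion is anionic, so lead takes the -ate form plumbate(II).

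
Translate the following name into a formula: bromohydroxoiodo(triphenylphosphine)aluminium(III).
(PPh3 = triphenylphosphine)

Ligands: 1 hydroxo (OH, -1), 1 iodo (I, -1), 1 bromo (Br, -1), 1 triphenylphosphine (PPh3, neutral). Ligand charge sum = -3.
With Al in oxidation state +3, the complex ion is [Al...].

[AlBrI(OH)(PPh3)]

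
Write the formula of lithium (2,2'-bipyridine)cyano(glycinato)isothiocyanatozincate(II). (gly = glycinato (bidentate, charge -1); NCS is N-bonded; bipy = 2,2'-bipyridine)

Li[Zn(bipy)(CN)(gly)(NCS)]

Ligands: 1 cyano (CN, -1), 1 glycinato (gly, -1), 1 isothiocyanato (NCS, -1), 1 2,2'-bipyridine (bipy, neutral). Ligand charge sum = -3.
With Zn in oxidation state +2, the complex ion is [Zn...]^1−.
Charge balance with lithium (+1) requires 1 complex ion per 1 lithium.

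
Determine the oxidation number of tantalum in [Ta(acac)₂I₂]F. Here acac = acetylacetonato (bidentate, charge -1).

1 fluoride outside the brackets (-1 each) → the complex ion is 1+.
Ligand charges: 2×I = -2; 2×acac = -2; sum -4.
Ta + (-4) = 1+ ⇒ Ta is +5.

+5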